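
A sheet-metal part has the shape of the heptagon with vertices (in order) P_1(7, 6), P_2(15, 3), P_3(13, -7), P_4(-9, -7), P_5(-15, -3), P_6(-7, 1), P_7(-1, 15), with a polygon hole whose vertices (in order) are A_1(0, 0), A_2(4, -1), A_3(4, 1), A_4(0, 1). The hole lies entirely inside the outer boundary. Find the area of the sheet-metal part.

Outer boundary:
Apply the shoelace (surveyor's) formula: 2A = Σ (x_i·y_{i+1} − x_{i+1}·y_i), indices taken mod 7.
Σ = (-69) + (-144) + (-154) + (-78) + (-36) + (-104) + (-111) = -696
Area = |Σ|/2 = 348.
Hole:
Σ = (0) + (8) + (4) + (0) = 12
Area = |Σ|/2 = 6.
Net area = 348 − 6 = 342.

342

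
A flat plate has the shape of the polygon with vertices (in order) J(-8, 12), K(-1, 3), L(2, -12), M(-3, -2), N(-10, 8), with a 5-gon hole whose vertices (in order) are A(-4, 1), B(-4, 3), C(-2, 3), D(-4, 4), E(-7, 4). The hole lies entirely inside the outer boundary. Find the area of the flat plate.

Outer boundary:
Apply the surveyor's formula: 2A = Σ (x_i·y_{i+1} − x_{i+1}·y_i), indices taken mod 5.
Cross-terms: -12, 6, -40, -44, -56  ⇒  Σ = -146
Area = |Σ|/2 = 73.
Hole:
Apply the shoelace (surveyor's) formula: 2A = Σ (x_i·y_{i+1} − x_{i+1}·y_i), indices taken mod 5.
A→B: (-4)(3) − (-4)(1) = -8
B→C: (-4)(3) − (-2)(3) = -6
C→D: (-2)(4) − (-4)(3) = 4
D→E: (-4)(4) − (-7)(4) = 12
E→A: (-7)(1) − (-4)(4) = 9
Σ = 11
Area = |Σ|/2 = 5.5.
Net area = 73 − 5.5 = 67.5.

67.5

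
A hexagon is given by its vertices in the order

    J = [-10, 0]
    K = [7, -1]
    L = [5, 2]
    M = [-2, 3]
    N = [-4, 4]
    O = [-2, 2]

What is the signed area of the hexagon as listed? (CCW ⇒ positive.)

Σ = (10) + (19) + (19) + (4) + (0) + (20) = 72
Signed area = Σ/2 = 36 (positive ⇒ counter-clockwise traversal).

36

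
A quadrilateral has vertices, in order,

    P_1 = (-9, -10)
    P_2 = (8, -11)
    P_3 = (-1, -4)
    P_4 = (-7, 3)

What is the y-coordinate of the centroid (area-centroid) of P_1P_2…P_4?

Apply Gauss's area formula. First the cross-terms c_i = x_i·y_{i+1} − x_{i+1}·y_i:
  179, -43, -31, 97  ⇒  2A = 202, A = 101.
Then Σ (y_i + y_{i+1})·c_i = -3762, so ȳ = -3762 / (6·101) = -627/101.

-627/101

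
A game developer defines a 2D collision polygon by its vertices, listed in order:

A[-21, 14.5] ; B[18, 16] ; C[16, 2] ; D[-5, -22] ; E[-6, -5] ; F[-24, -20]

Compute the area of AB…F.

1017

Apply the surveyor's formula: 2A = Σ (x_i·y_{i+1} − x_{i+1}·y_i), indices taken mod 6.
Σ = (-597) + (-220) + (-342) + (-107) + (0) + (-768) = -2034
Area = |Σ|/2 = 1017.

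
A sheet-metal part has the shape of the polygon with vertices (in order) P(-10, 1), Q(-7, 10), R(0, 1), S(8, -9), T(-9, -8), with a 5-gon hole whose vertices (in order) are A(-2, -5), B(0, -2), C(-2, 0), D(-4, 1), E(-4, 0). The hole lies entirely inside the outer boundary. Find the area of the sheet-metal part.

160

Outer boundary:
Apply the shoelace formula: 2A = Σ (x_i·y_{i+1} − x_{i+1}·y_i), indices taken mod 5.
Σ = (-93) + (-7) + (-8) + (-145) + (-89) = -342
Area = |Σ|/2 = 171.
Hole:
Σ = (4) + (-4) + (-2) + (4) + (20) = 22
Area = |Σ|/2 = 11.
Net area = 171 − 11 = 160.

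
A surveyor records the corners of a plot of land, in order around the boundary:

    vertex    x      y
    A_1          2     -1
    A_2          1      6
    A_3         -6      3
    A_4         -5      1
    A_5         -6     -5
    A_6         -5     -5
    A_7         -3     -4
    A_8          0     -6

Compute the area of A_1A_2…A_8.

66

Apply the shoelace (surveyor's) formula: 2A = Σ (x_i·y_{i+1} − x_{i+1}·y_i), indices taken mod 8.
Cross-terms: 13, 39, 9, 31, 5, 5, 18, 12  ⇒  Σ = 132
Area = |Σ|/2 = 66.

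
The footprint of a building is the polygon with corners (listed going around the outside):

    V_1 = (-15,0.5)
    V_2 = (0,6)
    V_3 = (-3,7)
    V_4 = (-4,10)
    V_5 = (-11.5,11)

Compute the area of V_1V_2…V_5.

78.125

Apply the shoelace formula: 2A = Σ (x_i·y_{i+1} − x_{i+1}·y_i), indices taken mod 5.
Σ = (-90) + (18) + (-2) + (71) + (159.25) = 156.25
Area = |Σ|/2 = 78.125.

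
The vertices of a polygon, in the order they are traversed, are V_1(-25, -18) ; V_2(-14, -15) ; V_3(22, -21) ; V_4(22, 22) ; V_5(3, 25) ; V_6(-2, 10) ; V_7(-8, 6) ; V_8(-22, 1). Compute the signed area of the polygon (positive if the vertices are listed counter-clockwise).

Apply the shoelace formula: 2A = Σ (x_i·y_{i+1} − x_{i+1}·y_i), indices taken mod 8.
V_1→V_2: (-25)(-15) − (-14)(-18) = 123
V_2→V_3: (-14)(-21) − (22)(-15) = 624
V_3→V_4: (22)(22) − (22)(-21) = 946
V_4→V_5: (22)(25) − (3)(22) = 484
V_5→V_6: (3)(10) − (-2)(25) = 80
V_6→V_7: (-2)(6) − (-8)(10) = 68
V_7→V_8: (-8)(1) − (-22)(6) = 124
V_8→V_1: (-22)(-18) − (-25)(1) = 421
Σ = 2870
Signed area = Σ/2 = 1435 (positive ⇒ counter-clockwise traversal).

1435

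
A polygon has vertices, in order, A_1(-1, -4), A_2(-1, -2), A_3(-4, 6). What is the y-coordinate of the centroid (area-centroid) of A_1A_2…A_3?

Apply Gauss's area formula. First the cross-terms c_i = x_i·y_{i+1} − x_{i+1}·y_i:
  -2, -14, 22  ⇒  2A = 6, A = 3.
Then Σ (y_i + y_{i+1})·c_i = 0, so ȳ = 0 / (6·3) = 0.

0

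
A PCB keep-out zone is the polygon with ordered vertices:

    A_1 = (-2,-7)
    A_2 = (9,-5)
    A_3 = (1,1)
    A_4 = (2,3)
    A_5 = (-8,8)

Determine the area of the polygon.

100

Σ = (73) + (14) + (1) + (40) + (72) = 200
Area = |Σ|/2 = 100.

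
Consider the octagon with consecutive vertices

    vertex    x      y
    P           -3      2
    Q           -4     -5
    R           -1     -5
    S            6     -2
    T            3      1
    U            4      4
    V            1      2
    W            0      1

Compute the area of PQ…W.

Apply the surveyor's formula: 2A = Σ (x_i·y_{i+1} − x_{i+1}·y_i), indices taken mod 8.
Σ = (23) + (15) + (32) + (12) + (8) + (4) + (1) + (3) = 98
Area = |Σ|/2 = 49.

49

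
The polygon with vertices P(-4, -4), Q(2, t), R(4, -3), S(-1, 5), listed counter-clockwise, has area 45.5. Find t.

Write out the shoelace sum; only the two edges meeting at Q involve t:
2·Area = [((-4)·t − 2·(-4)) + (2·(-3) − 4·t)] + 41
       = -8·t + 43 = 91
⇒ t = -6.

-6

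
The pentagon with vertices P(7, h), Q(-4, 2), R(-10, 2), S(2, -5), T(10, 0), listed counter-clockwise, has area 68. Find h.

1

Write out the shoelace sum; only the two edges meeting at P involve h:
2·Area = [(10·h − 7·0) + (7·2 − (-4)·h)] + 108
       = 14·h + 122 = 136
⇒ h = 1.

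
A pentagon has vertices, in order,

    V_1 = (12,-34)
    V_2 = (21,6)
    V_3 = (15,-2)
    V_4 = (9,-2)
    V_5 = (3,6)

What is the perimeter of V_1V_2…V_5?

108

|V_1V_2| = √((9)² + (40)²) = √1681 = 41
|V_2V_3| = √((-6)² + (-8)²) = √100 = 10
|V_3V_4| = √((-6)² + (0)²) = √36 = 6
|V_4V_5| = √((-6)² + (8)²) = √100 = 10
|V_5V_1| = √((9)² + (-40)²) = √1681 = 41
Perimeter = 41 + 10 + 6 + 10 + 41 = 108.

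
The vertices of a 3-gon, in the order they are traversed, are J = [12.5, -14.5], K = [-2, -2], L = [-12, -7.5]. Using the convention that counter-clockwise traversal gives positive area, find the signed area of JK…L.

102.375

Σ = (-54) + (-9) + (267.75) = 204.75
Signed area = Σ/2 = 102.375 (positive ⇒ counter-clockwise traversal).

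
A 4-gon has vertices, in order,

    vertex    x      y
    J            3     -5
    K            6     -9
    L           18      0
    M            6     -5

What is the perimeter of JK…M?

36

|JK| = √((3)² + (-4)²) = √25 = 5
|KL| = √((12)² + (9)²) = √225 = 15
|LM| = √((-12)² + (-5)²) = √169 = 13
|MJ| = √((-3)² + (0)²) = √9 = 3
Perimeter = 5 + 15 + 13 + 3 = 36.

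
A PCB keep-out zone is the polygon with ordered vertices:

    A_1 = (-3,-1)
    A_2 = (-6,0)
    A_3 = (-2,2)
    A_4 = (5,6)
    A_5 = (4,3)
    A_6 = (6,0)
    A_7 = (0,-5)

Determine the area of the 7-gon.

56

Apply the surveyor's formula: 2A = Σ (x_i·y_{i+1} − x_{i+1}·y_i), indices taken mod 7.
Cross-terms: -6, -12, -22, -9, -18, -30, -15  ⇒  Σ = -112
Area = |Σ|/2 = 56.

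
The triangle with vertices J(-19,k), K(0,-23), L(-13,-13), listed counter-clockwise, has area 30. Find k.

-13

Write out the shoelace sum; only the two edges meeting at J involve k:
2·Area = [((-13)·k − (-19)·(-13)) + ((-19)·(-23) − 0·k)] + -299
       = -13·k + -109 = 60
⇒ k = -13.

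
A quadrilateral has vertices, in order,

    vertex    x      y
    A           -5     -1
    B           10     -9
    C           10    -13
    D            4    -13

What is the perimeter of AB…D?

42

|AB| = √((15)² + (-8)²) = √289 = 17
|BC| = √((0)² + (-4)²) = √16 = 4
|CD| = √((-6)² + (0)²) = √36 = 6
|DA| = √((-9)² + (12)²) = √225 = 15
Perimeter = 17 + 4 + 6 + 15 = 42.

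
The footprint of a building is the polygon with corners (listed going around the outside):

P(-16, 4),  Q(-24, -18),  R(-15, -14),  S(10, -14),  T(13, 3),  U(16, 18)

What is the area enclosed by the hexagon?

Cross-terms: 384, 66, 350, 212, 186, 352  ⇒  Σ = 1550
Area = |Σ|/2 = 775.

775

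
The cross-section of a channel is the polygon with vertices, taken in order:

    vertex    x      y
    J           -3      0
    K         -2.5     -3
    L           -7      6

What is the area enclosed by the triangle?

4.5

Σ = (9) + (-36) + (18) = -9
Area = |Σ|/2 = 4.5.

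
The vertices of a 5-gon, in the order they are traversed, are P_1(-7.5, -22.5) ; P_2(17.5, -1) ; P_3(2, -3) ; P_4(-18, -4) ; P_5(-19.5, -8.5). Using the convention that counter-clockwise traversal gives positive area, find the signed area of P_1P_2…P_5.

Apply the shoelace formula: 2A = Σ (x_i·y_{i+1} − x_{i+1}·y_i), indices taken mod 5.
Σ = (401.25) + (-50.5) + (-62) + (75) + (375) = 738.75
Signed area = Σ/2 = 369.375 (positive ⇒ counter-clockwise traversal).

369.375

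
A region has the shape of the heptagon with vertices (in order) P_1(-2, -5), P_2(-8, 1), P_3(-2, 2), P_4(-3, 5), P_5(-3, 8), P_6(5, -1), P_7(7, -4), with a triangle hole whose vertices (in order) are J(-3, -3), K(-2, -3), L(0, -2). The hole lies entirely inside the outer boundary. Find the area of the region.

Outer boundary:
Apply the shoelace (surveyor's) formula: 2A = Σ (x_i·y_{i+1} − x_{i+1}·y_i), indices taken mod 7.
Cross-terms: -42, -14, -4, -9, -37, -13, -43  ⇒  Σ = -162
Area = |Σ|/2 = 81.
Hole:
Apply the surveyor's formula: 2A = Σ (x_i·y_{i+1} − x_{i+1}·y_i), indices taken mod 3.
Σ = (3) + (4) + (-6) = 1
Area = |Σ|/2 = 0.5.
Net area = 81 − 0.5 = 80.5.

80.5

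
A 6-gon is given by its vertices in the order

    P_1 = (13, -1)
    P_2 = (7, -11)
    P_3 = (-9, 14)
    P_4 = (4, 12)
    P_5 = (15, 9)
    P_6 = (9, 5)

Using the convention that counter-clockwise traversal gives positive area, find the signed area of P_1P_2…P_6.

-262.5

Σ = (-136) + (-1) + (-164) + (-144) + (-6) + (-74) = -525
Signed area = Σ/2 = -262.5 (negative ⇒ clockwise traversal).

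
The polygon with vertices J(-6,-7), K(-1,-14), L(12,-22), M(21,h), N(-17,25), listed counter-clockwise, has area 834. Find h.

5

The doubled signed area Σ (x_i y_{i+1} − x_{i+1} y_i) is linear in h.
With h=0 it equals 1523; the coefficient of h is 29 (from the two edges through M).
So 29·h + 1523 = 2·834 = 1668 ⇒ h = 5.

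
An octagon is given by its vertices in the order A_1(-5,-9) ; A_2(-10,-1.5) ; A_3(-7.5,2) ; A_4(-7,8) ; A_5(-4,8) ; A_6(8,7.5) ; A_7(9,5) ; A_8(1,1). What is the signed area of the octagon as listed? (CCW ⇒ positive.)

Apply the surveyor's formula: 2A = Σ (x_i·y_{i+1} − x_{i+1}·y_i), indices taken mod 8.
A_1→A_2: (-5)(-1.5) − (-10)(-9) = -82.5
A_2→A_3: (-10)(2) − (-7.5)(-1.5) = -31.25
A_3→A_4: (-7.5)(8) − (-7)(2) = -46
A_4→A_5: (-7)(8) − (-4)(8) = -24
A_5→A_6: (-4)(7.5) − (8)(8) = -94
A_6→A_7: (8)(5) − (9)(7.5) = -27.5
A_7→A_8: (9)(1) − (1)(5) = 4
A_8→A_1: (1)(-9) − (-5)(1) = -4
Σ = -305.25
Signed area = Σ/2 = -152.625 (negative ⇒ clockwise traversal).

-152.625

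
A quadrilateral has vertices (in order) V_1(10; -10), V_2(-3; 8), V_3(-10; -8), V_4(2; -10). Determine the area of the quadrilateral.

Apply Gauss's area formula: 2A = Σ (x_i·y_{i+1} − x_{i+1}·y_i), indices taken mod 4.
Cross-terms: 50, 104, 116, 80  ⇒  Σ = 350
Area = |Σ|/2 = 175.

175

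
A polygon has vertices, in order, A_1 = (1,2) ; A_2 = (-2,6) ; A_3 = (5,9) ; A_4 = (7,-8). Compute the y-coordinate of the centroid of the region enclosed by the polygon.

Apply the shoelace (surveyor's) formula. First the cross-terms c_i = x_i·y_{i+1} − x_{i+1}·y_i:
  10, -48, -103, 22  ⇒  2A = -119, A = -59.5.
Then Σ (y_i + y_{i+1})·c_i = -875, so ȳ = -875 / (6·(-59.5)) = 125/51.

125/51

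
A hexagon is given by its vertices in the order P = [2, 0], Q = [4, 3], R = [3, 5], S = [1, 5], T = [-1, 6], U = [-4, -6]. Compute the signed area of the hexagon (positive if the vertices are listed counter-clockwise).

40

Apply Gauss's area formula: 2A = Σ (x_i·y_{i+1} − x_{i+1}·y_i), indices taken mod 6.
Σ = (6) + (11) + (10) + (11) + (30) + (12) = 80
Signed area = Σ/2 = 40 (positive ⇒ counter-clockwise traversal).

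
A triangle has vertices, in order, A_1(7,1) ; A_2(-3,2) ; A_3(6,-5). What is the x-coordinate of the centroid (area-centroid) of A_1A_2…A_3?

10/3

Apply the surveyor's formula. First the cross-terms c_i = x_i·y_{i+1} − x_{i+1}·y_i:
  17, 3, 41  ⇒  2A = 61, A = 30.5.
Then Σ (x_i + x_{i+1})·c_i = 610, so x̄ = 610 / (6·30.5) = 10/3.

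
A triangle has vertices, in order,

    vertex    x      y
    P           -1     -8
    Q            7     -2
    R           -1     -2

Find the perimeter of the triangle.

24

|PQ| = √((8)² + (6)²) = √100 = 10
|QR| = √((-8)² + (0)²) = √64 = 8
|RP| = √((0)² + (-6)²) = √36 = 6
Perimeter = 10 + 8 + 6 = 24.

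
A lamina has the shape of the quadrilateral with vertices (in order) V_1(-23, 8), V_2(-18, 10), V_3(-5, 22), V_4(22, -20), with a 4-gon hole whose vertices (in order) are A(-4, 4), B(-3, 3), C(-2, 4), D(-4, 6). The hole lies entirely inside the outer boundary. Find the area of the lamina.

547

Outer boundary:
Apply the shoelace (surveyor's) formula: 2A = Σ (x_i·y_{i+1} − x_{i+1}·y_i), indices taken mod 4.
Σ = (-86) + (-346) + (-384) + (-284) = -1100
Area = |Σ|/2 = 550.
Hole:
Σ = (0) + (-6) + (4) + (8) = 6
Area = |Σ|/2 = 3.
Net area = 550 − 3 = 547.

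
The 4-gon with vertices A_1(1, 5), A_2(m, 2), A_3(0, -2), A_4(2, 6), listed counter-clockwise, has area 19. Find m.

-4

The doubled signed area Σ (x_i y_{i+1} − x_{i+1} y_i) is linear in m.
With m=0 it equals 10; the coefficient of m is -7 (from the two edges through A_2).
So -7·m + 10 = 2·19 = 38 ⇒ m = -4.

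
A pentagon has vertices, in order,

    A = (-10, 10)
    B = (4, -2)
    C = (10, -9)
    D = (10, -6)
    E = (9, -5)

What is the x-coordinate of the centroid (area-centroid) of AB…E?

14/3

Apply the surveyor's formula. First the cross-terms c_i = x_i·y_{i+1} − x_{i+1}·y_i:
  -20, -16, 30, 4, 40  ⇒  2A = 38, A = 19.
Then Σ (x_i + x_{i+1})·c_i = 532, so x̄ = 532 / (6·19) = 14/3.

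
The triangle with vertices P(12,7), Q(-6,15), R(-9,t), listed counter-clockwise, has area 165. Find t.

-2

The doubled signed area Σ (x_i y_{i+1} − x_{i+1} y_i) is linear in t.
With t=0 it equals 294; the coefficient of t is -18 (from the two edges through R).
So -18·t + 294 = 2·165 = 330 ⇒ t = -2.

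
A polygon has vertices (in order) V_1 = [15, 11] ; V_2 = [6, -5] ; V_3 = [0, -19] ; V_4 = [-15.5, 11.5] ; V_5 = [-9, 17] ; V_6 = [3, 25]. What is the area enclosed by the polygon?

663.75

Apply the shoelace formula: 2A = Σ (x_i·y_{i+1} − x_{i+1}·y_i), indices taken mod 6.
Cross-terms: -141, -114, -294.5, -160, -276, -342  ⇒  Σ = -1327.5
Area = |Σ|/2 = 663.75.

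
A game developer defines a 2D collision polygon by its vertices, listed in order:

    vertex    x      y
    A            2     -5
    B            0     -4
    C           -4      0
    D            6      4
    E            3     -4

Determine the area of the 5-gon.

41.5

Apply the surveyor's formula: 2A = Σ (x_i·y_{i+1} − x_{i+1}·y_i), indices taken mod 5.
Σ = (-8) + (-16) + (-16) + (-36) + (-7) = -83
Area = |Σ|/2 = 41.5.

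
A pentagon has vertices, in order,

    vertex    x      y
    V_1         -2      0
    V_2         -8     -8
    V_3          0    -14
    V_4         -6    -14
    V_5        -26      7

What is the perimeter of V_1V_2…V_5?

80

|V_1V_2| = √((-6)² + (-8)²) = √100 = 10
|V_2V_3| = √((8)² + (-6)²) = √100 = 10
|V_3V_4| = √((-6)² + (0)²) = √36 = 6
|V_4V_5| = √((-20)² + (21)²) = √841 = 29
|V_5V_1| = √((24)² + (-7)²) = √625 = 25
Perimeter = 10 + 10 + 6 + 29 + 25 = 80.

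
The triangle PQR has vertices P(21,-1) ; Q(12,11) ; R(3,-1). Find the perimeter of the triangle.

|PQ| = √((-9)² + (12)²) = √225 = 15
|QR| = √((-9)² + (-12)²) = √225 = 15
|RP| = √((18)² + (0)²) = √324 = 18
Perimeter = 15 + 15 + 18 = 48.

48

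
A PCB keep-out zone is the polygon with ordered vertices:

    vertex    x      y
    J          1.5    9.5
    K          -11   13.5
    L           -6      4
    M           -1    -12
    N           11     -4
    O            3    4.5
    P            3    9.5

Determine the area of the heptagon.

Apply the shoelace formula: 2A = Σ (x_i·y_{i+1} − x_{i+1}·y_i), indices taken mod 7.
J→K: (1.5)(13.5) − (-11)(9.5) = 124.75
K→L: (-11)(4) − (-6)(13.5) = 37
L→M: (-6)(-12) − (-1)(4) = 76
M→N: (-1)(-4) − (11)(-12) = 136
N→O: (11)(4.5) − (3)(-4) = 61.5
O→P: (3)(9.5) − (3)(4.5) = 15
P→J: (3)(9.5) − (1.5)(9.5) = 14.25
Σ = 464.5
Area = |Σ|/2 = 232.25.

232.25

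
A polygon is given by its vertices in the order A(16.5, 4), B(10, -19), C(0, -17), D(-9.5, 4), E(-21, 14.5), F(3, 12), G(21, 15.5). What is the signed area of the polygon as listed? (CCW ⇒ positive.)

-705.75

Apply the shoelace (surveyor's) formula: 2A = Σ (x_i·y_{i+1} − x_{i+1}·y_i), indices taken mod 7.
Σ = (-353.5) + (-170) + (-161.5) + (-53.75) + (-295.5) + (-205.5) + (-171.75) = -1411.5
Signed area = Σ/2 = -705.75 (negative ⇒ clockwise traversal).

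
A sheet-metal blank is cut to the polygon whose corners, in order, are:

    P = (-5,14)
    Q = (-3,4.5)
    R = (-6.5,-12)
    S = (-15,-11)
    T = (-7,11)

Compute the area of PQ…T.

154.375

Apply the surveyor's formula: 2A = Σ (x_i·y_{i+1} − x_{i+1}·y_i), indices taken mod 5.
Σ = (19.5) + (65.25) + (-108.5) + (-242) + (-43) = -308.75
Area = |Σ|/2 = 154.375.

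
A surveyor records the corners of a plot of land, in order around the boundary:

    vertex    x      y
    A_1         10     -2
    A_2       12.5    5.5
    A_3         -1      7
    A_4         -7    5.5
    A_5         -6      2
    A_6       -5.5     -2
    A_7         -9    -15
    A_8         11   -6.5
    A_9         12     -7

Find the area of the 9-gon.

Cross-terms: 80, 93, 43.5, 19, 23, 64.5, 223.5, 1, 46  ⇒  Σ = 593.5
Area = |Σ|/2 = 296.75.

296.75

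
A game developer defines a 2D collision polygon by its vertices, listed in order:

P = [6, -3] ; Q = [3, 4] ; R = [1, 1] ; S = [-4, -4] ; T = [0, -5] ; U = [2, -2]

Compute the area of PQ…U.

34

Apply the shoelace (surveyor's) formula: 2A = Σ (x_i·y_{i+1} − x_{i+1}·y_i), indices taken mod 6.
Σ = (33) + (-1) + (0) + (20) + (10) + (6) = 68
Area = |Σ|/2 = 34.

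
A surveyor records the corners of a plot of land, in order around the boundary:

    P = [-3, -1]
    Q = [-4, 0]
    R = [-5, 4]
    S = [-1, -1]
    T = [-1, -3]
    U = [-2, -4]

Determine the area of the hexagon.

Apply the surveyor's formula: 2A = Σ (x_i·y_{i+1} − x_{i+1}·y_i), indices taken mod 6.
P→Q: (-3)(0) − (-4)(-1) = -4
Q→R: (-4)(4) − (-5)(0) = -16
R→S: (-5)(-1) − (-1)(4) = 9
S→T: (-1)(-3) − (-1)(-1) = 2
T→U: (-1)(-4) − (-2)(-3) = -2
U→P: (-2)(-1) − (-3)(-4) = -10
Σ = -21
Area = |Σ|/2 = 10.5.

10.5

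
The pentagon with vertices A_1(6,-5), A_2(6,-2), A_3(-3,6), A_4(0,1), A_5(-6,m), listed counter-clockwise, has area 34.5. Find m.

Write out the shoelace sum; only the two edges meeting at A_5 involve m:
2·Area = [(0·m − (-6)·1) + ((-6)·(-5) − 6·m)] + 45
       = -6·m + 81 = 69
⇒ m = 2.

2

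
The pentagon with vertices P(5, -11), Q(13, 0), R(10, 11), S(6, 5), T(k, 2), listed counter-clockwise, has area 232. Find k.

-12

Write out the shoelace sum; only the two edges meeting at T involve k:
2·Area = [(6·2 − k·5) + (k·(-11) − 5·2)] + 270
       = -16·k + 272 = 464
⇒ k = -12.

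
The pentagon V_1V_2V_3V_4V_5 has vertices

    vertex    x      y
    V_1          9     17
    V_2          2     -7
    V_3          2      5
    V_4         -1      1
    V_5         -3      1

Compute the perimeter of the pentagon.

64

|V_1V_2| = √((-7)² + (-24)²) = √625 = 25
|V_2V_3| = √((0)² + (12)²) = √144 = 12
|V_3V_4| = √((-3)² + (-4)²) = √25 = 5
|V_4V_5| = √((-2)² + (0)²) = √4 = 2
|V_5V_1| = √((12)² + (16)²) = √400 = 20
Perimeter = 25 + 12 + 5 + 2 + 20 = 64.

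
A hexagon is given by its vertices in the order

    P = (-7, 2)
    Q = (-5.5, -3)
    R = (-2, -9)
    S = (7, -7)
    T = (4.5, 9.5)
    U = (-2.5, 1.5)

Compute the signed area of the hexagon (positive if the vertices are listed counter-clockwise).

143.25

Apply Gauss's area formula: 2A = Σ (x_i·y_{i+1} − x_{i+1}·y_i), indices taken mod 6.
Σ = (32) + (43.5) + (77) + (98) + (30.5) + (5.5) = 286.5
Signed area = Σ/2 = 143.25 (positive ⇒ counter-clockwise traversal).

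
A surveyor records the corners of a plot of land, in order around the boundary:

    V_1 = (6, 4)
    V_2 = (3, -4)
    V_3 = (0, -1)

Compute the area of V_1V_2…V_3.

Σ = (-36) + (-3) + (6) = -33
Area = |Σ|/2 = 16.5.

16.5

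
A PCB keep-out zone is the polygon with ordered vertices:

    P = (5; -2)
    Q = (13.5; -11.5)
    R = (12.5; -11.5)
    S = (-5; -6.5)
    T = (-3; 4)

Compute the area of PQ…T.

117.125

Apply the shoelace (surveyor's) formula: 2A = Σ (x_i·y_{i+1} − x_{i+1}·y_i), indices taken mod 5.
P→Q: (5)(-11.5) − (13.5)(-2) = -30.5
Q→R: (13.5)(-11.5) − (12.5)(-11.5) = -11.5
R→S: (12.5)(-6.5) − (-5)(-11.5) = -138.75
S→T: (-5)(4) − (-3)(-6.5) = -39.5
T→P: (-3)(-2) − (5)(4) = -14
Σ = -234.25
Area = |Σ|/2 = 117.125.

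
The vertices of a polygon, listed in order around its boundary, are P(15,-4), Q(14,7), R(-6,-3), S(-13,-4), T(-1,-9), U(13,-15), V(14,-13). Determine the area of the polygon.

Apply the surveyor's formula: 2A = Σ (x_i·y_{i+1} − x_{i+1}·y_i), indices taken mod 7.
Σ = (161) + (0) + (-15) + (113) + (132) + (41) + (139) = 571
Area = |Σ|/2 = 285.5.

285.5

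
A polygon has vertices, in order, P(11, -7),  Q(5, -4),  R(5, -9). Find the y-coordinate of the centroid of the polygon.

-20/3

Apply the surveyor's formula. First the cross-terms c_i = x_i·y_{i+1} − x_{i+1}·y_i:
  -9, -25, 64  ⇒  2A = 30, A = 15.
Then Σ (y_i + y_{i+1})·c_i = -600, so ȳ = -600 / (6·15) = -20/3.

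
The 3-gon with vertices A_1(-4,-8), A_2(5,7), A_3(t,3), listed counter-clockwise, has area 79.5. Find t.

The doubled signed area Σ (x_i y_{i+1} − x_{i+1} y_i) is linear in t.
With t=0 it equals 39; the coefficient of t is -15 (from the two edges through A_3).
So -15·t + 39 = 2·79.5 = 159 ⇒ t = -8.

-8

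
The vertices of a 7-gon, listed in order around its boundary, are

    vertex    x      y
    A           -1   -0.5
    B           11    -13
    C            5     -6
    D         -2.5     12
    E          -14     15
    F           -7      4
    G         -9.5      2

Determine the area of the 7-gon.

Apply the surveyor's formula: 2A = Σ (x_i·y_{i+1} − x_{i+1}·y_i), indices taken mod 7.
Σ = (18.5) + (-1) + (45) + (130.5) + (49) + (24) + (6.75) = 272.75
Area = |Σ|/2 = 136.375.

136.375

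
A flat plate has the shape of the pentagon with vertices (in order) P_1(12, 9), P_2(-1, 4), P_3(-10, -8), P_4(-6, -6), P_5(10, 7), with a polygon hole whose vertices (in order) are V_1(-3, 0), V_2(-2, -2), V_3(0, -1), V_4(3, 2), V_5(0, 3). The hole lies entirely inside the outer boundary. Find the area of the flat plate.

Outer boundary:
Apply the surveyor's formula: 2A = Σ (x_i·y_{i+1} − x_{i+1}·y_i), indices taken mod 5.
Σ = (57) + (48) + (12) + (18) + (6) = 141
Area = |Σ|/2 = 70.5.
Hole:
Σ = (6) + (2) + (3) + (9) + (9) = 29
Area = |Σ|/2 = 14.5.
Net area = 70.5 − 14.5 = 56.

56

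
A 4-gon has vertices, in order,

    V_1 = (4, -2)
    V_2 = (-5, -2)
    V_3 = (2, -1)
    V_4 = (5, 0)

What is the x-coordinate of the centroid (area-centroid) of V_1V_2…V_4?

32/21

Apply the surveyor's formula. First the cross-terms c_i = x_i·y_{i+1} − x_{i+1}·y_i:
  -18, 9, 5, -10  ⇒  2A = -14, A = -7.
Then Σ (x_i + x_{i+1})·c_i = -64, so x̄ = -64 / (6·(-7)) = 32/21.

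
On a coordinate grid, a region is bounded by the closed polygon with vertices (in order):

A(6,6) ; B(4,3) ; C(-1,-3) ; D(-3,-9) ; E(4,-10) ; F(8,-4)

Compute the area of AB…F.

93.5

Apply the shoelace (surveyor's) formula: 2A = Σ (x_i·y_{i+1} − x_{i+1}·y_i), indices taken mod 6.
Cross-terms: -6, -9, 0, 66, 64, 72  ⇒  Σ = 187
Area = |Σ|/2 = 93.5.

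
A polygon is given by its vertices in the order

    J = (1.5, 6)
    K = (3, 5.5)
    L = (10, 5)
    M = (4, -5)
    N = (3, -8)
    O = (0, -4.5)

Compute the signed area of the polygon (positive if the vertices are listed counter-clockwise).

Σ = (-9.75) + (-40) + (-70) + (-17) + (-13.5) + (6.75) = -143.5
Signed area = Σ/2 = -71.75 (negative ⇒ clockwise traversal).

-71.75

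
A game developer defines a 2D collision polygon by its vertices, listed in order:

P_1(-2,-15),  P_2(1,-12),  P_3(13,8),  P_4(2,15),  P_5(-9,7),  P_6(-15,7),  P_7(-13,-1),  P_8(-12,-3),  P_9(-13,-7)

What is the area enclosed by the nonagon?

466

P_1→P_2: (-2)(-12) − (1)(-15) = 39
P_2→P_3: (1)(8) − (13)(-12) = 164
P_3→P_4: (13)(15) − (2)(8) = 179
P_4→P_5: (2)(7) − (-9)(15) = 149
P_5→P_6: (-9)(7) − (-15)(7) = 42
P_6→P_7: (-15)(-1) − (-13)(7) = 106
P_7→P_8: (-13)(-3) − (-12)(-1) = 27
P_8→P_9: (-12)(-7) − (-13)(-3) = 45
P_9→P_1: (-13)(-15) − (-2)(-7) = 181
Σ = 932
Area = |Σ|/2 = 466.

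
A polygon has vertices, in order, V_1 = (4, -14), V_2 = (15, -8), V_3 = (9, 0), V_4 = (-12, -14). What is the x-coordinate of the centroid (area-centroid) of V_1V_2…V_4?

308/87

Apply the surveyor's formula. First the cross-terms c_i = x_i·y_{i+1} − x_{i+1}·y_i:
  178, 72, -126, 224  ⇒  2A = 348, A = 174.
Then Σ (x_i + x_{i+1})·c_i = 3696, so x̄ = 3696 / (6·174) = 308/87.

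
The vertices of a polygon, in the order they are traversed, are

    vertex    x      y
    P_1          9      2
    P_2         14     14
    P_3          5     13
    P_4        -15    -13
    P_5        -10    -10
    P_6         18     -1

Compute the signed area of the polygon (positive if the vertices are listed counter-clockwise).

P_1→P_2: (9)(14) − (14)(2) = 98
P_2→P_3: (14)(13) − (5)(14) = 112
P_3→P_4: (5)(-13) − (-15)(13) = 130
P_4→P_5: (-15)(-10) − (-10)(-13) = 20
P_5→P_6: (-10)(-1) − (18)(-10) = 190
P_6→P_1: (18)(2) − (9)(-1) = 45
Σ = 595
Signed area = Σ/2 = 297.5 (positive ⇒ counter-clockwise traversal).

297.5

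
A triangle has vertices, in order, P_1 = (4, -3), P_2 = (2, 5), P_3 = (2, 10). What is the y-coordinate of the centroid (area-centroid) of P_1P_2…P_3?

Apply the shoelace formula. First the cross-terms c_i = x_i·y_{i+1} − x_{i+1}·y_i:
  26, 10, -46  ⇒  2A = -10, A = -5.
Then Σ (y_i + y_{i+1})·c_i = -120, so ȳ = -120 / (6·(-5)) = 4.

4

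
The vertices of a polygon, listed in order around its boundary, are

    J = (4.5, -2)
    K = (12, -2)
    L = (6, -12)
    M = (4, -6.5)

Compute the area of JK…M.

43.375

Apply the shoelace formula: 2A = Σ (x_i·y_{i+1} − x_{i+1}·y_i), indices taken mod 4.
Σ = (15) + (-132) + (9) + (21.25) = -86.75
Area = |Σ|/2 = 43.375.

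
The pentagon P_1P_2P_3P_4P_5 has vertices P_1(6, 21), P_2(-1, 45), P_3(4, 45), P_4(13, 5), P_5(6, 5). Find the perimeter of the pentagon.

|P_1P_2| = √((-7)² + (24)²) = √625 = 25
|P_2P_3| = √((5)² + (0)²) = √25 = 5
|P_3P_4| = √((9)² + (-40)²) = √1681 = 41
|P_4P_5| = √((-7)² + (0)²) = √49 = 7
|P_5P_1| = √((0)² + (16)²) = √256 = 16
Perimeter = 25 + 5 + 41 + 7 + 16 = 94.

94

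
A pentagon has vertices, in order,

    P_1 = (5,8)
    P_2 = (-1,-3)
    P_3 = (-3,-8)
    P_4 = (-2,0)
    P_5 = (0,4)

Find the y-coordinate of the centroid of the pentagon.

Apply the surveyor's formula. First the cross-terms c_i = x_i·y_{i+1} − x_{i+1}·y_i:
  -7, -1, -16, -8, -20  ⇒  2A = -52, A = -26.
Then Σ (y_i + y_{i+1})·c_i = -168, so ȳ = -168 / (6·(-26)) = 14/13.

14/13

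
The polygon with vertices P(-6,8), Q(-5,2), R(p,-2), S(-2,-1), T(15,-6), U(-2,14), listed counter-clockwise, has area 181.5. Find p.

The doubled signed area Σ (x_i y_{i+1} − x_{i+1} y_i) is linear in p.
With p=0 it equals 327; the coefficient of p is -3 (from the two edges through R).
So -3·p + 327 = 2·181.5 = 363 ⇒ p = -12.

-12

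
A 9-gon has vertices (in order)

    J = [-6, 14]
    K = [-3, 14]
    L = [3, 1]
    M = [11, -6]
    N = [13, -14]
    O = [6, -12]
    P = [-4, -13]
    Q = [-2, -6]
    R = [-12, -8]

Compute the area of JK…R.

332

Σ = (-42) + (-45) + (-29) + (-76) + (-72) + (-126) + (-2) + (-56) + (-216) = -664
Area = |Σ|/2 = 332.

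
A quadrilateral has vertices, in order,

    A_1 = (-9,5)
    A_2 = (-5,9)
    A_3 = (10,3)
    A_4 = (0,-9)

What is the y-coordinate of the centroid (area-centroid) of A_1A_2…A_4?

295/249

Apply the surveyor's formula. First the cross-terms c_i = x_i·y_{i+1} − x_{i+1}·y_i:
  -56, -105, -90, -81  ⇒  2A = -332, A = -166.
Then Σ (y_i + y_{i+1})·c_i = -1180, so ȳ = -1180 / (6·(-166)) = 295/249.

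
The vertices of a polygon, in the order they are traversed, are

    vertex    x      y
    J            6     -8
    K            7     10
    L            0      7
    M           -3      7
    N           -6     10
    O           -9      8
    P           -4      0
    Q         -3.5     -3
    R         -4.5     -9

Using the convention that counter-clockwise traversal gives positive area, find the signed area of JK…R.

196

Apply the shoelace (surveyor's) formula: 2A = Σ (x_i·y_{i+1} − x_{i+1}·y_i), indices taken mod 9.
Cross-terms: 116, 49, 21, 12, 42, 32, 12, 18, 90  ⇒  Σ = 392
Signed area = Σ/2 = 196 (positive ⇒ counter-clockwise traversal).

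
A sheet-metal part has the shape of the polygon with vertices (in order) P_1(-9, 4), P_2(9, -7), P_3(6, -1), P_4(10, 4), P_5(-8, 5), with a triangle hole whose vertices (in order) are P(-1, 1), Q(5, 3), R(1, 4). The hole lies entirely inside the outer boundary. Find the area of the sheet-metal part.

Outer boundary:
Apply the shoelace formula: 2A = Σ (x_i·y_{i+1} − x_{i+1}·y_i), indices taken mod 5.
Σ = (27) + (33) + (34) + (82) + (13) = 189
Area = |Σ|/2 = 94.5.
Hole:
Apply Gauss's area formula: 2A = Σ (x_i·y_{i+1} − x_{i+1}·y_i), indices taken mod 3.
Σ = (-8) + (17) + (5) = 14
Area = |Σ|/2 = 7.
Net area = 94.5 − 7 = 87.5.

87.5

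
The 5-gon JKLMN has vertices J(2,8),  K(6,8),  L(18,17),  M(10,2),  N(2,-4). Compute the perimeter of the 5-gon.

|JK| = √((4)² + (0)²) = √16 = 4
|KL| = √((12)² + (9)²) = √225 = 15
|LM| = √((-8)² + (-15)²) = √289 = 17
|MN| = √((-8)² + (-6)²) = √100 = 10
|NJ| = √((0)² + (12)²) = √144 = 12
Perimeter = 4 + 15 + 17 + 10 + 12 = 58.

58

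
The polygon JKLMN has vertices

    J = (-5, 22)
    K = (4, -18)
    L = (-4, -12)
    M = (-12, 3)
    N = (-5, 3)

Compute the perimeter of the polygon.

94

|JK| = √((9)² + (-40)²) = √1681 = 41
|KL| = √((-8)² + (6)²) = √100 = 10
|LM| = √((-8)² + (15)²) = √289 = 17
|MN| = √((7)² + (0)²) = √49 = 7
|NJ| = √((0)² + (19)²) = √361 = 19
Perimeter = 41 + 10 + 17 + 7 + 19 = 94.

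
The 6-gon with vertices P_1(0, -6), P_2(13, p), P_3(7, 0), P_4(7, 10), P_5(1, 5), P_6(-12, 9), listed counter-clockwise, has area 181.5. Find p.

The doubled signed area Σ (x_i y_{i+1} − x_{i+1} y_i) is linear in p.
With p=0 it equals 314; the coefficient of p is -7 (from the two edges through P_2).
So -7·p + 314 = 2·181.5 = 363 ⇒ p = -7.

-7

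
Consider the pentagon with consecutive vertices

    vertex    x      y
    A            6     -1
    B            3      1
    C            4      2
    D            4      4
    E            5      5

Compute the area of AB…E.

Apply Gauss's area formula: 2A = Σ (x_i·y_{i+1} − x_{i+1}·y_i), indices taken mod 5.
Cross-terms: 9, 2, 8, 0, -35  ⇒  Σ = -16
Area = |Σ|/2 = 8.

8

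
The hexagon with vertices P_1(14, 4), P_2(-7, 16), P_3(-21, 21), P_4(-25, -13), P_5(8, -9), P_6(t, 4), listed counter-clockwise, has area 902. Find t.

The doubled signed area Σ (x_i y_{i+1} − x_{i+1} y_i) is linear in t.
With t=0 it equals 1544; the coefficient of t is 13 (from the two edges through P_6).
So 13·t + 1544 = 2·902 = 1804 ⇒ t = 20.

20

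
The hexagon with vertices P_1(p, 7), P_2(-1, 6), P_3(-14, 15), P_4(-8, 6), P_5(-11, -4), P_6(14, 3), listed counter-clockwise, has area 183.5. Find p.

12

Write out the shoelace sum; only the two edges meeting at P_1 involve p:
2·Area = [(14·7 − p·3) + (p·6 − (-1)·7)] + 226
       = 3·p + 331 = 367
⇒ p = 12.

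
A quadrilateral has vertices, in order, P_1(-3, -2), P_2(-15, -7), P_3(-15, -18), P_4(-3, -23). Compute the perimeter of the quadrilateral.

|P_1P_2| = √((-12)² + (-5)²) = √169 = 13
|P_2P_3| = √((0)² + (-11)²) = √121 = 11
|P_3P_4| = √((12)² + (-5)²) = √169 = 13
|P_4P_1| = √((0)² + (21)²) = √441 = 21
Perimeter = 13 + 11 + 13 + 21 = 58.

58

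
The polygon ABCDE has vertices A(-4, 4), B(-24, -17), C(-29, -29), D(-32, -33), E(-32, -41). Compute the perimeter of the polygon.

|AB| = √((-20)² + (-21)²) = √841 = 29
|BC| = √((-5)² + (-12)²) = √169 = 13
|CD| = √((-3)² + (-4)²) = √25 = 5
|DE| = √((0)² + (-8)²) = √64 = 8
|EA| = √((28)² + (45)²) = √2809 = 53
Perimeter = 29 + 13 + 5 + 8 + 53 = 108.

108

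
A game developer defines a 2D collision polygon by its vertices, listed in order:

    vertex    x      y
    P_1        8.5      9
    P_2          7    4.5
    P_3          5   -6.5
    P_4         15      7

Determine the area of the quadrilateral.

Apply Gauss's area formula: 2A = Σ (x_i·y_{i+1} − x_{i+1}·y_i), indices taken mod 4.
P_1→P_2: (8.5)(4.5) − (7)(9) = -24.75
P_2→P_3: (7)(-6.5) − (5)(4.5) = -68
P_3→P_4: (5)(7) − (15)(-6.5) = 132.5
P_4→P_1: (15)(9) − (8.5)(7) = 75.5
Σ = 115.25
Area = |Σ|/2 = 57.625.

57.625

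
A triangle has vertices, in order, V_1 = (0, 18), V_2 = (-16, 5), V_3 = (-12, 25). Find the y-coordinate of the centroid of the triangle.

16

Apply Gauss's area formula. First the cross-terms c_i = x_i·y_{i+1} − x_{i+1}·y_i:
  288, -340, -216  ⇒  2A = -268, A = -134.
Then Σ (y_i + y_{i+1})·c_i = -12864, so ȳ = -12864 / (6·(-134)) = 16.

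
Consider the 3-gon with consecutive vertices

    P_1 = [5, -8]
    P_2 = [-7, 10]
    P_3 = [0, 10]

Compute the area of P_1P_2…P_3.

Apply the shoelace formula: 2A = Σ (x_i·y_{i+1} − x_{i+1}·y_i), indices taken mod 3.
Σ = (-6) + (-70) + (-50) = -126
Area = |Σ|/2 = 63.

63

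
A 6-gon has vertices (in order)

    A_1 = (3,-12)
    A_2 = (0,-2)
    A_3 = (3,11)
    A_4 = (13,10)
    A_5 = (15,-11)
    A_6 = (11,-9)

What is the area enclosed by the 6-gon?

262.5

Σ = (-6) + (6) + (-113) + (-293) + (-14) + (-105) = -525
Area = |Σ|/2 = 262.5.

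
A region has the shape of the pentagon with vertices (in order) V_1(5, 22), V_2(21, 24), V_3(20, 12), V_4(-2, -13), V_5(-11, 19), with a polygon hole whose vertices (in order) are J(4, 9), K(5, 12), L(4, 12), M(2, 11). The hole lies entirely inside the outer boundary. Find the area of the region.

Outer boundary:
Apply the surveyor's formula: 2A = Σ (x_i·y_{i+1} − x_{i+1}·y_i), indices taken mod 5.
V_1→V_2: (5)(24) − (21)(22) = -342
V_2→V_3: (21)(12) − (20)(24) = -228
V_3→V_4: (20)(-13) − (-2)(12) = -236
V_4→V_5: (-2)(19) − (-11)(-13) = -181
V_5→V_1: (-11)(22) − (5)(19) = -337
Σ = -1324
Area = |Σ|/2 = 662.
Hole:
Apply Gauss's area formula: 2A = Σ (x_i·y_{i+1} − x_{i+1}·y_i), indices taken mod 4.
J→K: (4)(12) − (5)(9) = 3
K→L: (5)(12) − (4)(12) = 12
L→M: (4)(11) − (2)(12) = 20
M→J: (2)(9) − (4)(11) = -26
Σ = 9
Area = |Σ|/2 = 4.5.
Net area = 662 − 4.5 = 657.5.

657.5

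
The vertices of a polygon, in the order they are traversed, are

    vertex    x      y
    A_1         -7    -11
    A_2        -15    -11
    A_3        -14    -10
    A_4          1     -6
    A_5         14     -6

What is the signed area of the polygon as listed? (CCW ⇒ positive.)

-58

Σ = (-88) + (-4) + (94) + (78) + (-196) = -116
Signed area = Σ/2 = -58 (negative ⇒ clockwise traversal).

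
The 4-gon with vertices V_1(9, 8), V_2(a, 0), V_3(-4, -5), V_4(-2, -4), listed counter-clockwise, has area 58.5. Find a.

-7

The doubled signed area Σ (x_i y_{i+1} − x_{i+1} y_i) is linear in a.
With a=0 it equals 26; the coefficient of a is -13 (from the two edges through V_2).
So -13·a + 26 = 2·58.5 = 117 ⇒ a = -7.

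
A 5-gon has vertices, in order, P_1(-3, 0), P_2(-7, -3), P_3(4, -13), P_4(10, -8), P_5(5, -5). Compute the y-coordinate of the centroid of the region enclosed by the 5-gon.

-1176/185

Apply the surveyor's formula. First the cross-terms c_i = x_i·y_{i+1} − x_{i+1}·y_i:
  9, 103, 98, -10, -15  ⇒  2A = 185, A = 92.5.
Then Σ (y_i + y_{i+1})·c_i = -3528, so ȳ = -3528 / (6·92.5) = -1176/185.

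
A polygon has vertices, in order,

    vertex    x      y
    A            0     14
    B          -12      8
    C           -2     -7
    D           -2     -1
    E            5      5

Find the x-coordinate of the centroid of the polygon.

Apply the shoelace (surveyor's) formula. First the cross-terms c_i = x_i·y_{i+1} − x_{i+1}·y_i:
  168, 100, -12, -5, 70  ⇒  2A = 321, A = 160.5.
Then Σ (x_i + x_{i+1})·c_i = -3033, so x̄ = -3033 / (6·160.5) = -337/107.

-337/107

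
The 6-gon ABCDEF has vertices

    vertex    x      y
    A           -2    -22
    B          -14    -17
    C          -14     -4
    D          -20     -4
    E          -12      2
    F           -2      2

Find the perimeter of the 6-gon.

76

|AB| = √((-12)² + (5)²) = √169 = 13
|BC| = √((0)² + (13)²) = √169 = 13
|CD| = √((-6)² + (0)²) = √36 = 6
|DE| = √((8)² + (6)²) = √100 = 10
|EF| = √((10)² + (0)²) = √100 = 10
|FA| = √((0)² + (-24)²) = √576 = 24
Perimeter = 13 + 13 + 6 + 10 + 10 + 24 = 76.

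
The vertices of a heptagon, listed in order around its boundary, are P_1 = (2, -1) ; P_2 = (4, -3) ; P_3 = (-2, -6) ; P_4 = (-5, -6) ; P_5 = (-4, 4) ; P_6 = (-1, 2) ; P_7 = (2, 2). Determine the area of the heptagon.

55

Apply the shoelace formula: 2A = Σ (x_i·y_{i+1} − x_{i+1}·y_i), indices taken mod 7.
Σ = (-2) + (-30) + (-18) + (-44) + (-4) + (-6) + (-6) = -110
Area = |Σ|/2 = 55.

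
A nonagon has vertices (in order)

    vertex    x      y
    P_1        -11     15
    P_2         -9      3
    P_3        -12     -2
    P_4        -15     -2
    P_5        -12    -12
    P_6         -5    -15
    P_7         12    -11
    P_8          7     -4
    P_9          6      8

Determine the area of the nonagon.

Σ = (102) + (54) + (-6) + (156) + (120) + (235) + (29) + (80) + (178) = 948
Area = |Σ|/2 = 474.

474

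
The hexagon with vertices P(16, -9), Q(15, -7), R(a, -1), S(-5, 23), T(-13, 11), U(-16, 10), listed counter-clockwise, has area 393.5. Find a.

The doubled signed area Σ (x_i y_{i+1} − x_{i+1} y_i) is linear in a.
With a=0 it equals 277; the coefficient of a is 30 (from the two edges through R).
So 30·a + 277 = 2·393.5 = 787 ⇒ a = 17.

17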